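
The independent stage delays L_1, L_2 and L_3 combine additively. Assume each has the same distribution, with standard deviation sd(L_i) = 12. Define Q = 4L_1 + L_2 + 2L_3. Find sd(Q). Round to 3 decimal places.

54.991

Var(L_i) = (12)² = 144
By independence, Var(Q) = (4)²Var(L_1) + (1)²Var(L_2) + (2)²Var(L_3)
= (4)²·144 + (1)²·144 + (2)²·144 = 3024
sd(Q) = √3024 ≈ 54.991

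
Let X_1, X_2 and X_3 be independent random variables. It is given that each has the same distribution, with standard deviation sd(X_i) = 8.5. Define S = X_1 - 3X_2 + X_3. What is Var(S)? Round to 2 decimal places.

794.75

Var(X_i) = (8.5)² = 72.25
By independence, Var(S) = (1)²Var(X_1) + (-3)²Var(X_2) + (1)²Var(X_3)
= (1)²·72.25 + (-3)²·72.25 + (1)²·72.25 = 794.75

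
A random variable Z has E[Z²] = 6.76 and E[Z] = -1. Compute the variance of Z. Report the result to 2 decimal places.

5.76

Var(Z) = 6.76 − (-1)² = 5.76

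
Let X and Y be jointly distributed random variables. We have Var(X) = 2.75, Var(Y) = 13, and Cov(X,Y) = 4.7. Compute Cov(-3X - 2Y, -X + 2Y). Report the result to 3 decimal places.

-62.550

Cov(-3X - 2Y, -X + 2Y) = (-3)(-1)Var(X) + (-2)(2)Var(Y) + [(-3)(2) + (-2)(-1)]Cov(X,Y)
= 3·2.75 + -4·13 + -4·4.7 = -62.55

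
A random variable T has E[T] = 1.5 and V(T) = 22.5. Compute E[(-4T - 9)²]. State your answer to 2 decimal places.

E[-4T - 9] = -4·1.5 − 9 = -15
V(-4T - 9) = (-4)²·22.5 = 360
E[(-4T - 9)²] = V((-4T - 9)) + (E[(-4T - 9)])² = 360 + (-15)² = 585

585.00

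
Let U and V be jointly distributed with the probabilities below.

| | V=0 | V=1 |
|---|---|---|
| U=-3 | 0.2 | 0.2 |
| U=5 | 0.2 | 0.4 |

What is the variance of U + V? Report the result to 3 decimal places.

E[U] = 1.8,  E[V] = 0.6,  E[UV] = 1.4
var(U) = 18.6 − (1.8)² = 15.36;  var(V) = 0.6 − (0.6)² = 0.24
Cov(U,V) = 1.4 − (1.8)(0.6) = 0.32
var(U + V) = (1)²·15.36 + (1)²·0.24 + 2·(1)·(1)·0.32 = 16.24

16.240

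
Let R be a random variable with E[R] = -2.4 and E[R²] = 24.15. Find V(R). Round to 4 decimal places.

V(R) = 24.15 − (-2.4)² = 18.39

18.3900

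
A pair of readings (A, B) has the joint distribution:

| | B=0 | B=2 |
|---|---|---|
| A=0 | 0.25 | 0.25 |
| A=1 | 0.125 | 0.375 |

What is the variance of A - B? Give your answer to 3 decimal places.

0.938

E[A] = 0.5,  E[B] = 1.25,  E[AB] = 0.75
Var(A) = 0.5 − (0.5)² = 0.25;  Var(B) = 2.5 − (1.25)² = 0.9375
cov(A,B) = 0.75 − (0.5)(1.25) = 0.125
Var(A - B) = (1)²·0.25 + (-1)²·0.9375 + 2·(1)·(-1)·0.125 = 0.9375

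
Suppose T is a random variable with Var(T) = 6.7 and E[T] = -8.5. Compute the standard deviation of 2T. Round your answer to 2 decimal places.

5.18

Var(2T) = (2)²·6.7 = 26.8
SD(2T) = √26.8 ≈ 5.18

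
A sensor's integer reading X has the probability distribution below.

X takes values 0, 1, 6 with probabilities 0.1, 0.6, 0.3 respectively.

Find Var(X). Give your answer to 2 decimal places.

5.64

E[X] = (0)(0.1) + (1)(0.6) + (6)(0.3) = 2.4
E[X²] = (0)²(0.1) + (1)²(0.6) + (6)²(0.3) = 11.4
Var(X) = E[X²] − (E[X])² = 11.4 − (2.4)² = 5.64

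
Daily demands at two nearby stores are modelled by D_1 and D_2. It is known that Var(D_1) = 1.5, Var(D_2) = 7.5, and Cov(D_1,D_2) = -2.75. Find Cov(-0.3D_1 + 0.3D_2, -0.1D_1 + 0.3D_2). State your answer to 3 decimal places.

Cov(-0.3D_1 + 0.3D_2, -0.1D_1 + 0.3D_2) = (-0.3)(-0.1)Var(D_1) + (0.3)(0.3)Var(D_2) + [(-0.3)(0.3) + (0.3)(-0.1)]Cov(D_1,D_2)
= 0.03·1.5 + 0.09·7.5 + -0.12·-2.75 = 1.05

1.050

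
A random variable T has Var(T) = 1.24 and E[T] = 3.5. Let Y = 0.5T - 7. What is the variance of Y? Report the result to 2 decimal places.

Var(0.5T - 7) = (0.5)²·Var(T) = 0.25·1.24 = 0.31

0.31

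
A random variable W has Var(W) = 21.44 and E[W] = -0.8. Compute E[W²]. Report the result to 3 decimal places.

22.080

E[W²] = Var(W) + (E[W])² = 21.44 + (-0.8)² = 22.08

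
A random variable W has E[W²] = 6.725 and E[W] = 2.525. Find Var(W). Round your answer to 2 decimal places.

Var(W) = 6.725 − (2.525)² = 0.349375

0.35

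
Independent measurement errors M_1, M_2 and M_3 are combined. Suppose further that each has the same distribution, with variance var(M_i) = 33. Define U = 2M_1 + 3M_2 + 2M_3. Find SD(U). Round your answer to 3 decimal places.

23.685

By independence, var(U) = (2)²var(M_1) + (3)²var(M_2) + (2)²var(M_3)
= (2)²·33 + (3)²·33 + (2)²·33 = 561
SD(U) = √561 ≈ 23.685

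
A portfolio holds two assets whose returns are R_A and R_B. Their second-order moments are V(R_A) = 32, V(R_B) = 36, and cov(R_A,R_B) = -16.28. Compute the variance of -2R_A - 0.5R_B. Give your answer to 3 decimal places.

V(-2R_A - 0.5R_B) = (-2)²·V(R_A) + (-0.5)²·V(R_B) + 2·(-2)·(-0.5)·cov(R_A,R_B)
= 4·32 + 0.25·36 + 2·-16.28 = 104.44

104.440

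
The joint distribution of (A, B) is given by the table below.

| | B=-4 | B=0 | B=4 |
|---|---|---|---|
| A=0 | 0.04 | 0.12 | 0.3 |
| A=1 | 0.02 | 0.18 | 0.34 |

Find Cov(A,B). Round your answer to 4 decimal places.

E[A] = 0.54,  E[B] = 2.32
E[AB] = 1.28
Cov(A,B) = E[AB] − E[A]E[B] = 1.28 − (0.54)(2.32) = 0.0272

0.0272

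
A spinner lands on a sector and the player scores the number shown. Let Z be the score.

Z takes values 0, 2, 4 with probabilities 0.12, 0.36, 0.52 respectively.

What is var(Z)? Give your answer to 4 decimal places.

1.9200

E[Z] = (0)(0.12) + (2)(0.36) + (4)(0.52) = 2.8
E[Z²] = (0)²(0.12) + (2)²(0.36) + (4)²(0.52) = 9.76
var(Z) = E[Z²] − (E[Z])² = 9.76 − (2.8)² = 1.92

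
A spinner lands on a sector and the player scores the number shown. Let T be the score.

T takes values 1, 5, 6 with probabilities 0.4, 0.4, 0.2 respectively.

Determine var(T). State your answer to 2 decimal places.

E[T] = (1)(0.4) + (5)(0.4) + (6)(0.2) = 3.6
E[T²] = (1)²(0.4) + (5)²(0.4) + (6)²(0.2) = 17.6
var(T) = E[T²] − (E[T])² = 17.6 − (3.6)² = 4.64

4.64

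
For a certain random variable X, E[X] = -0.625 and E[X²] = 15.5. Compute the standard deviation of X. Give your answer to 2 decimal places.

Var(X) = 15.5 − (-0.625)² = 15.109375
σ(X) = √15.109375 ≈ 3.89

3.89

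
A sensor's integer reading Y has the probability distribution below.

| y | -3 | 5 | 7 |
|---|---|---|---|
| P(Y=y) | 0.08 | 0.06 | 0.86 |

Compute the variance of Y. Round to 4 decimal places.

E[Y] = (-3)(0.08) + (5)(0.06) + (7)(0.86) = 6.08
E[Y²] = (-3)²(0.08) + (5)²(0.06) + (7)²(0.86) = 44.36
Var(Y) = E[Y²] − (E[Y])² = 44.36 − (6.08)² = 7.3936

7.3936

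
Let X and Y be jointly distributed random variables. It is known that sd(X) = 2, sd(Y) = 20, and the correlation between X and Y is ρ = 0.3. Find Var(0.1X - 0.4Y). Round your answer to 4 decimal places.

Var(X) = (2)² = 4;  Var(Y) = (20)² = 400
Cov(X,Y) = ρ·sd(X)·sd(Y) = 0.3·2·20 = 12
Var(0.1X - 0.4Y) = (0.1)²·Var(X) + (-0.4)²·Var(Y) + 2·(0.1)·(-0.4)·Cov(X,Y)
= 0.01·4 + 0.16·400 + -0.08·12 = 63.08

63.0800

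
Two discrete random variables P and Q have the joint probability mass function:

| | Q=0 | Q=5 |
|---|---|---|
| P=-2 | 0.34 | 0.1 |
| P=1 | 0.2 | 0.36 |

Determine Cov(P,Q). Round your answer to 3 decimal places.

1.536

E[P] = -0.32,  E[Q] = 2.3
E[PQ] = 0.8
Cov(P,Q) = E[PQ] − E[P]E[Q] = 0.8 − (-0.32)(2.3) = 1.536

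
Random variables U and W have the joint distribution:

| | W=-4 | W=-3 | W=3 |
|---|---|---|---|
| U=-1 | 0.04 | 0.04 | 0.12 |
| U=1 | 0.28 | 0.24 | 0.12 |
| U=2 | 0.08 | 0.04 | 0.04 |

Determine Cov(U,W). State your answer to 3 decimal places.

E[U] = 0.76,  E[W] = -1.72
E[UW] = -2.2
Cov(U,W) = E[UW] − E[U]E[W] = -2.2 − (0.76)(-1.72) = -0.8928

-0.893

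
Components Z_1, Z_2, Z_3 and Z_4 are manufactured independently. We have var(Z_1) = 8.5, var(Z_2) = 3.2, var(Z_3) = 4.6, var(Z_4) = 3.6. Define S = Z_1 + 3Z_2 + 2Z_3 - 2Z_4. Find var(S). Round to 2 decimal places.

70.10

By independence, var(S) = (1)²var(Z_1) + (3)²var(Z_2) + (2)²var(Z_3) + (-2)²var(Z_4)
= (1)²·8.5 + (3)²·3.2 + (2)²·4.6 + (-2)²·3.6 = 70.1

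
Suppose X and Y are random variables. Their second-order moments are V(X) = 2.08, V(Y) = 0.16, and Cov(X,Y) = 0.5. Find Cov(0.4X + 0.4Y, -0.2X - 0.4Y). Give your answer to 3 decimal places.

Cov(0.4X + 0.4Y, -0.2X - 0.4Y) = (0.4)(-0.2)V(X) + (0.4)(-0.4)V(Y) + [(0.4)(-0.4) + (0.4)(-0.2)]Cov(X,Y)
= -0.08·2.08 + -0.16·0.16 + -0.24·0.5 = -0.312

-0.312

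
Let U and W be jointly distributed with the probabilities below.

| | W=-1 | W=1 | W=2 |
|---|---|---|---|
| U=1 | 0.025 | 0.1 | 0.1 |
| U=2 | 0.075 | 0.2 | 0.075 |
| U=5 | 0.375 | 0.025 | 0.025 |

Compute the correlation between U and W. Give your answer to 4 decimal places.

-0.6753

E[U] = 3.05,  E[W] = 0.25
E[UW] = -0.675
cov(U,W) = E[UW] − E[U]E[W] = -0.675 − (3.05)(0.25) = -1.4375
var(U) = 2.9475,  var(W) = 1.5375
ρ = -1.4375 / √(2.9475·1.5375) ≈ -0.6753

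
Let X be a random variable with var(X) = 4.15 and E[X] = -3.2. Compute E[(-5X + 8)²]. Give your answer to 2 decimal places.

679.75

E[-5X + 8] = -5·-3.2 + 8 = 24
var(-5X + 8) = (-5)²·4.15 = 103.75
E[(-5X + 8)²] = var((-5X + 8)) + (E[(-5X + 8)])² = 103.75 + (24)² = 679.75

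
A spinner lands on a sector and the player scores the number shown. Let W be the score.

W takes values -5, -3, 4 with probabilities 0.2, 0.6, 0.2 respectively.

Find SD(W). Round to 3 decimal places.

E[W] = (-5)(0.2) + (-3)(0.6) + (4)(0.2) = -2
E[W²] = (-5)²(0.2) + (-3)²(0.6) + (4)²(0.2) = 13.6
V(W) = E[W²] − (E[W])² = 13.6 − (-2)² = 9.6
SD(W) = √9.6 ≈ 3.098

3.098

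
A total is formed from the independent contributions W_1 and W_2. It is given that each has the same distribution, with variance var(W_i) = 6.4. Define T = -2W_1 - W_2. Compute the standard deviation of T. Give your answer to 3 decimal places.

5.657

By independence, var(T) = (-2)²var(W_1) + (-1)²var(W_2)
= (-2)²·6.4 + (-1)²·6.4 = 32
SD(T) = √32 ≈ 5.657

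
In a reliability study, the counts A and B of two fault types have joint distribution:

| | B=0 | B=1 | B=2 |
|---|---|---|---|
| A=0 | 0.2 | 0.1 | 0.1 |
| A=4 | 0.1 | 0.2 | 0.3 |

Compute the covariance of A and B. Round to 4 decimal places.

E[A] = 2.4,  E[B] = 1.1
E[AB] = 3.2
Cov(A,B) = E[AB] − E[A]E[B] = 3.2 − (2.4)(1.1) = 0.56

0.5600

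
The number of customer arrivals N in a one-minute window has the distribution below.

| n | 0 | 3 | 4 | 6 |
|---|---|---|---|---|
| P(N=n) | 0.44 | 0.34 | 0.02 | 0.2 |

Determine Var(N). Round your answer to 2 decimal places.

E[N] = (0)(0.44) + (3)(0.34) + (4)(0.02) + (6)(0.2) = 2.3
E[N²] = (0)²(0.44) + (3)²(0.34) + (4)²(0.02) + (6)²(0.2) = 10.58
Var(N) = E[N²] − (E[N])² = 10.58 − (2.3)² = 5.29

5.29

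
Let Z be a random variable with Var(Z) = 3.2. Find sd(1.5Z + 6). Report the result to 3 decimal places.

2.683

Var(1.5Z + 6) = (1.5)²·3.2 = 7.2
sd(1.5Z + 6) = √7.2 ≈ 2.683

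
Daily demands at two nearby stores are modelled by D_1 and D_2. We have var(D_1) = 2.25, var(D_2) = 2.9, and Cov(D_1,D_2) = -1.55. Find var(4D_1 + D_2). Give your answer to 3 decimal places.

26.500

var(4D_1 + D_2) = (4)²·var(D_1) + (1)²·var(D_2) + 2·(4)·(1)·Cov(D_1,D_2)
= 16·2.25 + 1·2.9 + 8·-1.55 = 26.5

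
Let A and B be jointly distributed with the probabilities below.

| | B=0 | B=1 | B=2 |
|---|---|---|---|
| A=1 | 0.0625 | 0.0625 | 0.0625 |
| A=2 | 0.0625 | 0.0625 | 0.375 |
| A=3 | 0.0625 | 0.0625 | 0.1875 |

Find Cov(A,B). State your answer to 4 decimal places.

E[A] = 2.125,  E[B] = 1.4375
E[AB] = 3.125
Cov(A,B) = E[AB] − E[A]E[B] = 3.125 − (2.125)(1.4375) = 0.0703125

0.0703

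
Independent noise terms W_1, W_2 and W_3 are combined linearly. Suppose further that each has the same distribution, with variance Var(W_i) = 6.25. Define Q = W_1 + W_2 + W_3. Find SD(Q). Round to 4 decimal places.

By independence, Var(Q) = (1)²Var(W_1) + (1)²Var(W_2) + (1)²Var(W_3)
= (1)²·6.25 + (1)²·6.25 + (1)²·6.25 = 18.75
SD(Q) = √18.75 ≈ 4.3301

4.3301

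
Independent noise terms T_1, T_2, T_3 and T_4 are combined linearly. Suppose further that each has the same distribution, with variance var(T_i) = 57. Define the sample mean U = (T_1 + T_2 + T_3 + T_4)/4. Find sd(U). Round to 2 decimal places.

3.77

By independence, var(U) = (0.25)²var(T_1) + (0.25)²var(T_2) + (0.25)²var(T_3) + (0.25)²var(T_4)
= (0.25)²·57 + (0.25)²·57 + (0.25)²·57 + (0.25)²·57 = 14.25
sd(U) = √14.25 ≈ 3.77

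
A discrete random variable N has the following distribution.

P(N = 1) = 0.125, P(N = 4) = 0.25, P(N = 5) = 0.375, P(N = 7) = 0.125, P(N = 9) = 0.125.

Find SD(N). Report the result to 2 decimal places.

E[N] = (1)(0.125) + (4)(0.25) + (5)(0.375) + (7)(0.125) + (9)(0.125) = 5
E[N²] = (1)²(0.125) + (4)²(0.25) + (5)²(0.375) + (7)²(0.125) + (9)²(0.125) = 29.75
var(N) = E[N²] − (E[N])² = 29.75 − (5)² = 4.75
SD(N) = √4.75 ≈ 2.18

2.18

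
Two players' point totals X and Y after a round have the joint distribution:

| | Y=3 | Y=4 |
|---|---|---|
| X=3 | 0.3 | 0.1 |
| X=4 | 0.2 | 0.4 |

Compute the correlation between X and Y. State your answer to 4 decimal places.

E[X] = 3.6,  E[Y] = 3.5
E[XY] = 12.7
Cov(X,Y) = E[XY] − E[X]E[Y] = 12.7 − (3.6)(3.5) = 0.1
V(X) = 0.24,  V(Y) = 0.25
ρ = 0.1 / √(0.24·0.25) ≈ 0.4082

0.4082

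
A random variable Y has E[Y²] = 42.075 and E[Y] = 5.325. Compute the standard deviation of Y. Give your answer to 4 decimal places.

3.7040

Var(Y) = 42.075 − (5.325)² = 13.719375
sd(Y) = √13.719375 ≈ 3.7040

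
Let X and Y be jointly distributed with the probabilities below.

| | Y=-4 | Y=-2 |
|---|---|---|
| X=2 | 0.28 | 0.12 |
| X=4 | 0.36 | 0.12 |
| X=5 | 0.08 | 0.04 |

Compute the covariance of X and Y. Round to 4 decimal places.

-0.0192

E[X] = 3.32,  E[Y] = -3.44
E[XY] = -11.44
Cov(X,Y) = E[XY] − E[X]E[Y] = -11.44 − (3.32)(-3.44) = -0.0192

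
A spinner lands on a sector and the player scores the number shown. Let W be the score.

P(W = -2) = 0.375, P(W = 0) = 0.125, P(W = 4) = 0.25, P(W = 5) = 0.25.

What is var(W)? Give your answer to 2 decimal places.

9.50

E[W] = (-2)(0.375) + (0)(0.125) + (4)(0.25) + (5)(0.25) = 1.5
E[W²] = (-2)²(0.375) + (0)²(0.125) + (4)²(0.25) + (5)²(0.25) = 11.75
var(W) = E[W²] − (E[W])² = 11.75 − (1.5)² = 9.5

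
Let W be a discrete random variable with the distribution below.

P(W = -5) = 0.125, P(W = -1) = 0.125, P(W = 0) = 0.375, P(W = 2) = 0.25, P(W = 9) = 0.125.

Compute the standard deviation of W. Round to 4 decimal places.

E[W] = (-5)(0.125) + (-1)(0.125) + (0)(0.375) + (2)(0.25) + (9)(0.125) = 0.875
E[W²] = (-5)²(0.125) + (-1)²(0.125) + (0)²(0.375) + (2)²(0.25) + (9)²(0.125) = 14.375
var(W) = E[W²] − (E[W])² = 14.375 − (0.875)² = 13.609375
SD(W) = √13.609375 ≈ 3.6891

3.6891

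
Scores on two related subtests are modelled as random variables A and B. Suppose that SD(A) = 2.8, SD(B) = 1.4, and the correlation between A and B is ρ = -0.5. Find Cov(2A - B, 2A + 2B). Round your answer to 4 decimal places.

23.5200

V(A) = (2.8)² = 7.84;  V(B) = (1.4)² = 1.96
Cov(A,B) = ρ·SD(A)·SD(B) = -0.5·2.8·1.4 = -1.96
Cov(2A - B, 2A + 2B) = (2)(2)V(A) + (-1)(2)V(B) + [(2)(2) + (-1)(2)]Cov(A,B)
= 4·7.84 + -2·1.96 + 2·-1.96 = 23.52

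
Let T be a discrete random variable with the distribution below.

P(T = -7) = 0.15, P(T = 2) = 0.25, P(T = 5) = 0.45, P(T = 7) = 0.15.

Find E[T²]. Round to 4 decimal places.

26.9500

E[T²] = (-7)²(0.15) + (2)²(0.25) + (5)²(0.45) + (7)²(0.15) = 26.95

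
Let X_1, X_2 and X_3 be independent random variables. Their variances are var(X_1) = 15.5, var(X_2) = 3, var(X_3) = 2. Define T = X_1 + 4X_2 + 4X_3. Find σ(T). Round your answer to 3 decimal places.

9.772

By independence, var(T) = (1)²var(X_1) + (4)²var(X_2) + (4)²var(X_3)
= (1)²·15.5 + (4)²·3 + (4)²·2 = 95.5
σ(T) = √95.5 ≈ 9.772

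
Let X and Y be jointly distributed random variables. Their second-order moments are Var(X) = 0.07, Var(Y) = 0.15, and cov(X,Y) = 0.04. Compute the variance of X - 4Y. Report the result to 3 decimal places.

Var(X - 4Y) = (1)²·Var(X) + (-4)²·Var(Y) + 2·(1)·(-4)·cov(X,Y)
= 1·0.07 + 16·0.15 + -8·0.04 = 2.15

2.150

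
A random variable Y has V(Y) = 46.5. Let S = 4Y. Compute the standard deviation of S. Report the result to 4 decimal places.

V(4Y) = (4)²·46.5 = 744
SD(S) = √744 ≈ 27.2764

27.2764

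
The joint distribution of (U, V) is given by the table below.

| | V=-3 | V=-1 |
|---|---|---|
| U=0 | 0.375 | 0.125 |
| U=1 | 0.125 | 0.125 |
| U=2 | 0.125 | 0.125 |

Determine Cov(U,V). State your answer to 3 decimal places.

E[U] = 0.75,  E[V] = -2.25
E[UV] = -1.5
Cov(U,V) = E[UV] − E[U]E[V] = -1.5 − (0.75)(-2.25) = 0.1875

0.188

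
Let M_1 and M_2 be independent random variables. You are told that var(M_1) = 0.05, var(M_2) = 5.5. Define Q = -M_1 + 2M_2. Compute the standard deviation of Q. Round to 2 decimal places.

By independence, var(Q) = (-1)²var(M_1) + (2)²var(M_2)
= (-1)²·0.05 + (2)²·5.5 = 22.05
sd(Q) = √22.05 ≈ 4.70

4.70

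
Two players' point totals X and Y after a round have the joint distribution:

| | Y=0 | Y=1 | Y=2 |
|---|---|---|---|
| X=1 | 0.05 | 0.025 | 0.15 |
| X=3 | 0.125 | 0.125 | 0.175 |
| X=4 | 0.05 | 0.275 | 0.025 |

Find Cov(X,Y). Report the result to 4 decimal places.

-0.2125

E[X] = 2.9,  E[Y] = 1.125
E[XY] = 3.05
Cov(X,Y) = E[XY] − E[X]E[Y] = 3.05 − (2.9)(1.125) = -0.2125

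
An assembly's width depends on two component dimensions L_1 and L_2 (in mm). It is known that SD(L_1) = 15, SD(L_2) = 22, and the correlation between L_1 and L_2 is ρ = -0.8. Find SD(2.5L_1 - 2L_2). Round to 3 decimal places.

77.345

Var(L_1) = (15)² = 225;  Var(L_2) = (22)² = 484
Cov(L_1,L_2) = ρ·SD(L_1)·SD(L_2) = -0.8·15·22 = -264
Var(2.5L_1 - 2L_2) = (2.5)²·Var(L_1) + (-2)²·Var(L_2) + 2·(2.5)·(-2)·Cov(L_1,L_2)
= 6.25·225 + 4·484 + -10·-264 = 5982.25
SD(2.5L_1 - 2L_2) = √5982.25 ≈ 77.345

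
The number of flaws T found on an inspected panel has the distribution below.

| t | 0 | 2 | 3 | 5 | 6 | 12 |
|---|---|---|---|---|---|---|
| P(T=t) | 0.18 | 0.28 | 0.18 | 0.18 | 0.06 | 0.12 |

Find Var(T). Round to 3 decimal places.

12.240

E[T] = (0)(0.18) + (2)(0.28) + (3)(0.18) + (5)(0.18) + (6)(0.06) + (12)(0.12) = 3.8
E[T²] = (0)²(0.18) + (2)²(0.28) + (3)²(0.18) + (5)²(0.18) + (6)²(0.06) + (12)²(0.12) = 26.68
Var(T) = E[T²] − (E[T])² = 26.68 − (3.8)² = 12.24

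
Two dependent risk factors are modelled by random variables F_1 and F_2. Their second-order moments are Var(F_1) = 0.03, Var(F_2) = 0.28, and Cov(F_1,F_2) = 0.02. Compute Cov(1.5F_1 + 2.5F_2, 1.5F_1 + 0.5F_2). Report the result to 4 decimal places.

Cov(1.5F_1 + 2.5F_2, 1.5F_1 + 0.5F_2) = (1.5)(1.5)Var(F_1) + (2.5)(0.5)Var(F_2) + [(1.5)(0.5) + (2.5)(1.5)]Cov(F_1,F_2)
= 2.25·0.03 + 1.25·0.28 + 4.5·0.02 = 0.5075

0.5075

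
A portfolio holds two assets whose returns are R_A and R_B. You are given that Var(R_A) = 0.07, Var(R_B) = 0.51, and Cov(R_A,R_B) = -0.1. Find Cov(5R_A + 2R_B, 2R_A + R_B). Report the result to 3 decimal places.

0.820

Cov(5R_A + 2R_B, 2R_A + R_B) = (5)(2)Var(R_A) + (2)(1)Var(R_B) + [(5)(1) + (2)(2)]Cov(R_A,R_B)
= 10·0.07 + 2·0.51 + 9·-0.1 = 0.82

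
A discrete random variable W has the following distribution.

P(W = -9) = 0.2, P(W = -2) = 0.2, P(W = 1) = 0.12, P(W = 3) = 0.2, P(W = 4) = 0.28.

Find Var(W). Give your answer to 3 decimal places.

E[W] = (-9)(0.2) + (-2)(0.2) + (1)(0.12) + (3)(0.2) + (4)(0.28) = -0.36
E[W²] = (-9)²(0.2) + (-2)²(0.2) + (1)²(0.12) + (3)²(0.2) + (4)²(0.28) = 23.4
Var(W) = E[W²] − (E[W])² = 23.4 − (-0.36)² = 23.2704

23.270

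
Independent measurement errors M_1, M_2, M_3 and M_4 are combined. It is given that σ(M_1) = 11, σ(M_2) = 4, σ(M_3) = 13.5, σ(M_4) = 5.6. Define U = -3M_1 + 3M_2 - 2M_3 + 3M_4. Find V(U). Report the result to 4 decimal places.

2244.2400

V(M_1) = 121, V(M_2) = 16, V(M_3) = 182.25, V(M_4) = 31.36
By independence, V(U) = (-3)²V(M_1) + (3)²V(M_2) + (-2)²V(M_3) + (3)²V(M_4)
= (-3)²·121 + (3)²·16 + (-2)²·182.25 + (3)²·31.36 = 2244.24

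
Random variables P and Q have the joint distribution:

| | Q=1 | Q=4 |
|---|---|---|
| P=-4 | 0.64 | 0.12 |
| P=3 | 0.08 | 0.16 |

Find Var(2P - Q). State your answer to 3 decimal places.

E[P] = -2.32,  E[Q] = 1.84,  E[PQ] = -2.32
Var(P) = 14.32 − (-2.32)² = 8.9376;  Var(Q) = 5.2 − (1.84)² = 1.8144
Cov(P,Q) = -2.32 − (-2.32)(1.84) = 1.9488
Var(2P - Q) = (2)²·8.9376 + (-1)²·1.8144 + 2·(2)·(-1)·1.9488 = 29.7696

29.770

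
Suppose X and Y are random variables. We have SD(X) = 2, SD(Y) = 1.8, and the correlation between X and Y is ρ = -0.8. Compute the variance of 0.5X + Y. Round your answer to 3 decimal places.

Var(X) = (2)² = 4;  Var(Y) = (1.8)² = 3.24
Cov(X,Y) = ρ·SD(X)·SD(Y) = -0.8·2·1.8 = -2.88
Var(0.5X + Y) = (0.5)²·Var(X) + (1)²·Var(Y) + 2·(0.5)·(1)·Cov(X,Y)
= 0.25·4 + 1·3.24 + 1·-2.88 = 1.36

1.360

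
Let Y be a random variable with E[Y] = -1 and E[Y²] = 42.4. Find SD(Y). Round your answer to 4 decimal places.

Var(Y) = 42.4 − (-1)² = 41.4
SD(Y) = √41.4 ≈ 6.4343

6.4343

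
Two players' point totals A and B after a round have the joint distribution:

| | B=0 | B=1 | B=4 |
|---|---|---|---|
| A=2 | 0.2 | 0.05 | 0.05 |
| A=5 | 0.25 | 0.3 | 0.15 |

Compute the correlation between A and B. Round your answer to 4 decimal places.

E[A] = 4.1,  E[B] = 1.15
E[AB] = 5
Cov(A,B) = E[AB] − E[A]E[B] = 5 − (4.1)(1.15) = 0.285
Var(A) = 1.89,  Var(B) = 2.2275
ρ = 0.285 / √(1.89·2.2275) ≈ 0.1389

0.1389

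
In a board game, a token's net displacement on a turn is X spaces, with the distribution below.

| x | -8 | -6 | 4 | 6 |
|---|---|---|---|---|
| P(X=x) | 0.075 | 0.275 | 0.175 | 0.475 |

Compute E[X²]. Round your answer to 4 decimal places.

E[X²] = (-8)²(0.075) + (-6)²(0.275) + (4)²(0.175) + (6)²(0.475) = 34.6

34.6000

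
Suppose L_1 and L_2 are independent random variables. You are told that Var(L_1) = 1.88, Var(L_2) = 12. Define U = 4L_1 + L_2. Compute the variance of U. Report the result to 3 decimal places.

42.080

By independence, Var(U) = (4)²Var(L_1) + (1)²Var(L_2)
= (4)²·1.88 + (1)²·12 = 42.08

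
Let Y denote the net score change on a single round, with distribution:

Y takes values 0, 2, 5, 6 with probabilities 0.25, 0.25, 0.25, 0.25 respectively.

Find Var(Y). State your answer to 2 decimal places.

5.69

E[Y] = (0)(0.25) + (2)(0.25) + (5)(0.25) + (6)(0.25) = 3.25
E[Y²] = (0)²(0.25) + (2)²(0.25) + (5)²(0.25) + (6)²(0.25) = 16.25
Var(Y) = E[Y²] − (E[Y])² = 16.25 − (3.25)² = 5.6875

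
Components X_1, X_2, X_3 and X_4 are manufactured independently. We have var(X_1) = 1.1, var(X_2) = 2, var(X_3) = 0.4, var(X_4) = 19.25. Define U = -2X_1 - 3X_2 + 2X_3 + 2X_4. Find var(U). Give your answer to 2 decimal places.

101.00

By independence, var(U) = (-2)²var(X_1) + (-3)²var(X_2) + (2)²var(X_3) + (2)²var(X_4)
= (-2)²·1.1 + (-3)²·2 + (2)²·0.4 + (2)²·19.25 = 101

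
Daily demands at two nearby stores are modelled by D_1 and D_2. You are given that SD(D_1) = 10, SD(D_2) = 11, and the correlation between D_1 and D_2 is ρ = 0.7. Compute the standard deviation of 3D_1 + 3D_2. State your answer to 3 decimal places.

58.095

Var(D_1) = (10)² = 100;  Var(D_2) = (11)² = 121
Cov(D_1,D_2) = ρ·SD(D_1)·SD(D_2) = 0.7·10·11 = 77
Var(3D_1 + 3D_2) = (3)²·Var(D_1) + (3)²·Var(D_2) + 2·(3)·(3)·Cov(D_1,D_2)
= 9·100 + 9·121 + 18·77 = 3375
SD(3D_1 + 3D_2) = √3375 ≈ 58.095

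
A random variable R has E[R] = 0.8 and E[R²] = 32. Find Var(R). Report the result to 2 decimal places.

31.36

Var(R) = 32 − (0.8)² = 31.36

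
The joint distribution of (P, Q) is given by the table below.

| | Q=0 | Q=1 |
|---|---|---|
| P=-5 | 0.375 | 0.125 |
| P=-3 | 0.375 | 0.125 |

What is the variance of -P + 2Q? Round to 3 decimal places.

E[P] = -4,  E[Q] = 0.25,  E[PQ] = -1
V(P) = 17 − (-4)² = 1;  V(Q) = 0.25 − (0.25)² = 0.1875
Cov(P,Q) = -1 − (-4)(0.25) = 0
V(-P + 2Q) = (-1)²·1 + (2)²·0.1875 + 2·(-1)·(2)·0 = 1.75

1.750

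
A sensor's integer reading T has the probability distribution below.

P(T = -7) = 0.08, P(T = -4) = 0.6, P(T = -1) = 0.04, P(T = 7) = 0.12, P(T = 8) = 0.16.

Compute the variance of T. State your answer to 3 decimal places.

28.906

E[T] = (-7)(0.08) + (-4)(0.6) + (-1)(0.04) + (7)(0.12) + (8)(0.16) = -0.88
E[T²] = (-7)²(0.08) + (-4)²(0.6) + (-1)²(0.04) + (7)²(0.12) + (8)²(0.16) = 29.68
V(T) = E[T²] − (E[T])² = 29.68 − (-0.88)² = 28.9056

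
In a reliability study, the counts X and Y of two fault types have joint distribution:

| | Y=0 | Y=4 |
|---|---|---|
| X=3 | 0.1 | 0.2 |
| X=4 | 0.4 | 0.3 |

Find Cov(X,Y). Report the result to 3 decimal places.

-0.200

E[X] = 3.7,  E[Y] = 2
E[XY] = 7.2
Cov(X,Y) = E[XY] − E[X]E[Y] = 7.2 − (3.7)(2) = -0.2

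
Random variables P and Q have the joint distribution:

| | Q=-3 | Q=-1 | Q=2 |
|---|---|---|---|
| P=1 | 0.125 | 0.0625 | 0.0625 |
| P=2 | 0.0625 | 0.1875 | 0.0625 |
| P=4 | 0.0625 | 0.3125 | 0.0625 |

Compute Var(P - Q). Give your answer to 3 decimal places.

E[P] = 2.625,  E[Q] = -0.9375,  E[PQ] = -2.3125
Var(P) = 8.5 − (2.625)² = 1.609375;  Var(Q) = 3.5625 − (-0.9375)² = 2.68359375
cov(P,Q) = -2.3125 − (2.625)(-0.9375) = 0.1484375
Var(P - Q) = (1)²·1.609375 + (-1)²·2.68359375 + 2·(1)·(-1)·0.1484375 = 3.99609375

3.996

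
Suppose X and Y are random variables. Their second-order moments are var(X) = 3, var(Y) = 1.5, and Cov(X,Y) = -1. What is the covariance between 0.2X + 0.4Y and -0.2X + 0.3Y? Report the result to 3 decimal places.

Cov(0.2X + 0.4Y, -0.2X + 0.3Y) = (0.2)(-0.2)var(X) + (0.4)(0.3)var(Y) + [(0.2)(0.3) + (0.4)(-0.2)]Cov(X,Y)
= -0.04·3 + 0.12·1.5 + -0.02·-1 = 0.08

0.080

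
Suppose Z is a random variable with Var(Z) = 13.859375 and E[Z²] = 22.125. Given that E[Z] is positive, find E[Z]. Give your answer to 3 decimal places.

(E[Z])² = E[Z²] − Var(Z) = 22.125 − 13.859375 = 8.265625
E[Z] = √8.265625 = 2.875

2.875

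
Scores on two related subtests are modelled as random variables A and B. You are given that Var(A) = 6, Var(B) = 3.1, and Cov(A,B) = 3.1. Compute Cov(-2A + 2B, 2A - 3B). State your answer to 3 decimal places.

-11.600

Cov(-2A + 2B, 2A - 3B) = (-2)(2)Var(A) + (2)(-3)Var(B) + [(-2)(-3) + (2)(2)]Cov(A,B)
= -4·6 + -6·3.1 + 10·3.1 = -11.6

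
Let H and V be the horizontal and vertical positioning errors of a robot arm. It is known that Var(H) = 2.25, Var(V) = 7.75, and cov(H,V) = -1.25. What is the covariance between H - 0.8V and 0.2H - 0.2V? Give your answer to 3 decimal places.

cov(H - 0.8V, 0.2H - 0.2V) = (1)(0.2)Var(H) + (-0.8)(-0.2)Var(V) + [(1)(-0.2) + (-0.8)(0.2)]cov(H,V)
= 0.2·2.25 + 0.16·7.75 + -0.36·-1.25 = 2.14

2.140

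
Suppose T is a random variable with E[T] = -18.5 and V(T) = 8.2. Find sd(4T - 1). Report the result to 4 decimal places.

11.4543

V(4T - 1) = (4)²·8.2 = 131.2
sd(4T - 1) = √131.2 ≈ 11.4543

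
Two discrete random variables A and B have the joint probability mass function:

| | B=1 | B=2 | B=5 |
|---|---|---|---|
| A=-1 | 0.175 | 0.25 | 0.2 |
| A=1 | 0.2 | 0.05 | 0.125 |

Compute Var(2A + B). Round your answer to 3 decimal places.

6.290

E[A] = -0.25,  E[B] = 2.6,  E[AB] = -0.75
Var(A) = 1 − (-0.25)² = 0.9375;  Var(B) = 9.7 − (2.6)² = 2.94
Cov(A,B) = -0.75 − (-0.25)(2.6) = -0.1
Var(2A + B) = (2)²·0.9375 + (1)²·2.94 + 2·(2)·(1)·-0.1 = 6.29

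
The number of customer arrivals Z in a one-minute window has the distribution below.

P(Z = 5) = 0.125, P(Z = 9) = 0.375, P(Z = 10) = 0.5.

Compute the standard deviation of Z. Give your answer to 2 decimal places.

1.58

E[Z] = (5)(0.125) + (9)(0.375) + (10)(0.5) = 9
E[Z²] = (5)²(0.125) + (9)²(0.375) + (10)²(0.5) = 83.5
Var(Z) = E[Z²] − (E[Z])² = 83.5 − (9)² = 2.5
σ(Z) = √2.5 ≈ 1.58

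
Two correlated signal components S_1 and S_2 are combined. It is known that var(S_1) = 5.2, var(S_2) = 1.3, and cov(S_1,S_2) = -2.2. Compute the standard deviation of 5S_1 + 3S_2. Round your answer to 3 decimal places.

var(5S_1 + 3S_2) = (5)²·var(S_1) + (3)²·var(S_2) + 2·(5)·(3)·cov(S_1,S_2)
= 25·5.2 + 9·1.3 + 30·-2.2 = 75.7
SD(5S_1 + 3S_2) = √75.7 ≈ 8.701

8.701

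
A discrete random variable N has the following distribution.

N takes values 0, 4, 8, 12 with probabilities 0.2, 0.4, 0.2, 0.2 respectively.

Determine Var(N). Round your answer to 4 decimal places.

16.6400

E[N] = (0)(0.2) + (4)(0.4) + (8)(0.2) + (12)(0.2) = 5.6
E[N²] = (0)²(0.2) + (4)²(0.4) + (8)²(0.2) + (12)²(0.2) = 48
Var(N) = E[N²] − (E[N])² = 48 − (5.6)² = 16.64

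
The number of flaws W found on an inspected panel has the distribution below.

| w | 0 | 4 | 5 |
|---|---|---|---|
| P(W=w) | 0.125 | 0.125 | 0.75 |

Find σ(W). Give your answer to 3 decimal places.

E[W] = (0)(0.125) + (4)(0.125) + (5)(0.75) = 4.25
E[W²] = (0)²(0.125) + (4)²(0.125) + (5)²(0.75) = 20.75
Var(W) = E[W²] − (E[W])² = 20.75 − (4.25)² = 2.6875
σ(W) = √2.6875 ≈ 1.639

1.639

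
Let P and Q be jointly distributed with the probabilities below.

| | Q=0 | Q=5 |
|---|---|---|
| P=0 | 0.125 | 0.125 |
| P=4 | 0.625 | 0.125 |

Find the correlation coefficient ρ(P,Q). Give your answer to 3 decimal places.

-0.333

E[P] = 3,  E[Q] = 1.25
E[PQ] = 2.5
cov(P,Q) = E[PQ] − E[P]E[Q] = 2.5 − (3)(1.25) = -1.25
V(P) = 3,  V(Q) = 4.6875
ρ = -1.25 / √(3·4.6875) ≈ -0.333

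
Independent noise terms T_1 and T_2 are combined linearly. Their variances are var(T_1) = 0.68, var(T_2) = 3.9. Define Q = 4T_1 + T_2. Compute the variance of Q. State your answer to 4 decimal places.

14.7800

By independence, var(Q) = (4)²var(T_1) + (1)²var(T_2)
= (4)²·0.68 + (1)²·3.9 = 14.78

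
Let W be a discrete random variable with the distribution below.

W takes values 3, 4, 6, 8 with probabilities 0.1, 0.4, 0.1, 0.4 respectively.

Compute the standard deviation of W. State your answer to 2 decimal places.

E[W] = (3)(0.1) + (4)(0.4) + (6)(0.1) + (8)(0.4) = 5.7
E[W²] = (3)²(0.1) + (4)²(0.4) + (6)²(0.1) + (8)²(0.4) = 36.5
V(W) = E[W²] − (E[W])² = 36.5 − (5.7)² = 4.01
SD(W) = √4.01 ≈ 2.00

2.00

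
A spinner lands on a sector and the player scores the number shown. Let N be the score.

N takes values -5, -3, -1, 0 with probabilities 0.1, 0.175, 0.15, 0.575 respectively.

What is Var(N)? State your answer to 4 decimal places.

E[N] = (-5)(0.1) + (-3)(0.175) + (-1)(0.15) + (0)(0.575) = -1.175
E[N²] = (-5)²(0.1) + (-3)²(0.175) + (-1)²(0.15) + (0)²(0.575) = 4.225
Var(N) = E[N²] − (E[N])² = 4.225 − (-1.175)² = 2.844375

2.8444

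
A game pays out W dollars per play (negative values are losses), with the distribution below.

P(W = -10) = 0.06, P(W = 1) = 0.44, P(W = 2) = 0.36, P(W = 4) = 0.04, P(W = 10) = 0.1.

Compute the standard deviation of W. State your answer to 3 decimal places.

3.945

E[W] = (-10)(0.06) + (1)(0.44) + (2)(0.36) + (4)(0.04) + (10)(0.1) = 1.72
E[W²] = (-10)²(0.06) + (1)²(0.44) + (2)²(0.36) + (4)²(0.04) + (10)²(0.1) = 18.52
var(W) = E[W²] − (E[W])² = 18.52 − (1.72)² = 15.5616
SD(W) = √15.5616 ≈ 3.945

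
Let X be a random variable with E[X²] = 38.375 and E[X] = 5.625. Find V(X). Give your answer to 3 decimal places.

6.734

V(X) = 38.375 − (5.625)² = 6.734375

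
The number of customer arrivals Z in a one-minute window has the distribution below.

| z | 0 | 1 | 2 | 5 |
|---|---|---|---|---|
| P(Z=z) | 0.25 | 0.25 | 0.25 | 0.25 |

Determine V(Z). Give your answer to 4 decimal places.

E[Z] = (0)(0.25) + (1)(0.25) + (2)(0.25) + (5)(0.25) = 2
E[Z²] = (0)²(0.25) + (1)²(0.25) + (2)²(0.25) + (5)²(0.25) = 7.5
V(Z) = E[Z²] − (E[Z])² = 7.5 − (2)² = 3.5

3.5000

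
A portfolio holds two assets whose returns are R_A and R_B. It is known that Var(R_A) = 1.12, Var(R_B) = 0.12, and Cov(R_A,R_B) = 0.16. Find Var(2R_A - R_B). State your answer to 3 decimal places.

Var(2R_A - R_B) = (2)²·Var(R_A) + (-1)²·Var(R_B) + 2·(2)·(-1)·Cov(R_A,R_B)
= 4·1.12 + 1·0.12 + -4·0.16 = 3.96

3.960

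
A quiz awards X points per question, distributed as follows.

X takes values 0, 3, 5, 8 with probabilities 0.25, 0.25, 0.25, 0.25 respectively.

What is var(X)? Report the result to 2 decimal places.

8.50

E[X] = (0)(0.25) + (3)(0.25) + (5)(0.25) + (8)(0.25) = 4
E[X²] = (0)²(0.25) + (3)²(0.25) + (5)²(0.25) + (8)²(0.25) = 24.5
var(X) = E[X²] − (E[X])² = 24.5 − (4)² = 8.5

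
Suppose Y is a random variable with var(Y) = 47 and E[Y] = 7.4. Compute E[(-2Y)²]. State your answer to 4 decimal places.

E[-2Y] = -2·7.4 = -14.8
var(-2Y) = (-2)²·47 = 188
E[(-2Y)²] = var((-2Y)) + (E[(-2Y)])² = 188 + (-14.8)² = 407.04

407.0400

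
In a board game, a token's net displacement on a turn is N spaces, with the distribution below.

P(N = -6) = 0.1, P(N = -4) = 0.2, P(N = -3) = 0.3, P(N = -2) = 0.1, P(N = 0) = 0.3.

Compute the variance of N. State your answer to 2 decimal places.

3.65

E[N] = (-6)(0.1) + (-4)(0.2) + (-3)(0.3) + (-2)(0.1) + (0)(0.3) = -2.5
E[N²] = (-6)²(0.1) + (-4)²(0.2) + (-3)²(0.3) + (-2)²(0.1) + (0)²(0.3) = 9.9
var(N) = E[N²] − (E[N])² = 9.9 − (-2.5)² = 3.65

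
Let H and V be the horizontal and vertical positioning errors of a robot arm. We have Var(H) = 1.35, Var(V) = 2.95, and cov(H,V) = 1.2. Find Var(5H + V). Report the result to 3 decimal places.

48.700

Var(5H + V) = (5)²·Var(H) + (1)²·Var(V) + 2·(5)·(1)·cov(H,V)
= 25·1.35 + 1·2.95 + 10·1.2 = 48.7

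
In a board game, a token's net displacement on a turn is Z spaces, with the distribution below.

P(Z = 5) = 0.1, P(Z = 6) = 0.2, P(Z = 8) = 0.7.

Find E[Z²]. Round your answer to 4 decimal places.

54.5000

E[Z²] = (5)²(0.1) + (6)²(0.2) + (8)²(0.7) = 54.5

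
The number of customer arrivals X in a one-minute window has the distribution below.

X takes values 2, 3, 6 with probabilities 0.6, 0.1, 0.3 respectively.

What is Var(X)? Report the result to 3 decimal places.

E[X] = (2)(0.6) + (3)(0.1) + (6)(0.3) = 3.3
E[X²] = (2)²(0.6) + (3)²(0.1) + (6)²(0.3) = 14.1
Var(X) = E[X²] − (E[X])² = 14.1 − (3.3)² = 3.21

3.210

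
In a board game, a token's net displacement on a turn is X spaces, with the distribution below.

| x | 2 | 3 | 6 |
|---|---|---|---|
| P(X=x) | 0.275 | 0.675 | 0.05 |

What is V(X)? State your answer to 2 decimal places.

E[X] = (2)(0.275) + (3)(0.675) + (6)(0.05) = 2.875
E[X²] = (2)²(0.275) + (3)²(0.675) + (6)²(0.05) = 8.975
V(X) = E[X²] − (E[X])² = 8.975 − (2.875)² = 0.709375

0.71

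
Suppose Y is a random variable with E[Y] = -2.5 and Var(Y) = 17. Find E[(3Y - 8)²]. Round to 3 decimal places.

393.250

E[3Y - 8] = 3·-2.5 − 8 = -15.5
Var(3Y - 8) = (3)²·17 = 153
E[(3Y - 8)²] = Var((3Y - 8)) + (E[(3Y - 8)])² = 153 + (-15.5)² = 393.25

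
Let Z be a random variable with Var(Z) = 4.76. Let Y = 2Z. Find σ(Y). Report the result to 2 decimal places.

Var(2Z) = (2)²·4.76 = 19.04
σ(Y) = √19.04 ≈ 4.36

4.36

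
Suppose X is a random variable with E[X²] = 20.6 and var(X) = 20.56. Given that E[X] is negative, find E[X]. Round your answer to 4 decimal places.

-0.2000

(E[X])² = E[X²] − var(X) = 20.6 − 20.56 = 0.04
E[X] = −√0.04 = -0.2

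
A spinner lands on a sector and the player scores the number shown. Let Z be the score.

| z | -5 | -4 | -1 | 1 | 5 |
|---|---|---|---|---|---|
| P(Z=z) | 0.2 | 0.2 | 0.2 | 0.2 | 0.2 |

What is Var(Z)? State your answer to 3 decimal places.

12.960

E[Z] = (-5)(0.2) + (-4)(0.2) + (-1)(0.2) + (1)(0.2) + (5)(0.2) = -0.8
E[Z²] = (-5)²(0.2) + (-4)²(0.2) + (-1)²(0.2) + (1)²(0.2) + (5)²(0.2) = 13.6
Var(Z) = E[Z²] − (E[Z])² = 13.6 − (-0.8)² = 12.96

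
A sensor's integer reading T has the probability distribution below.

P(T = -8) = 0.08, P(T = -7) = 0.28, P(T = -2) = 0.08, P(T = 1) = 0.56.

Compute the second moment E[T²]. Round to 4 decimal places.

E[T²] = (-8)²(0.08) + (-7)²(0.28) + (-2)²(0.08) + (1)²(0.56) = 19.72

19.7200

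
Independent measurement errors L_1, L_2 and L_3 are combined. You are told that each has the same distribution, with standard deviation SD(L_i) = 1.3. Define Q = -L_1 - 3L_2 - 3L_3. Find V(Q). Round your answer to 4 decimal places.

V(L_i) = (1.3)² = 1.69
By independence, V(Q) = (-1)²V(L_1) + (-3)²V(L_2) + (-3)²V(L_3)
= (-1)²·1.69 + (-3)²·1.69 + (-3)²·1.69 = 32.11

32.1100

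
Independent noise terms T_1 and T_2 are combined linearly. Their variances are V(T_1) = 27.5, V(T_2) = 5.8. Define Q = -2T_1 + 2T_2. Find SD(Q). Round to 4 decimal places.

11.5412

By independence, V(Q) = (-2)²V(T_1) + (2)²V(T_2)
= (-2)²·27.5 + (2)²·5.8 = 133.2
SD(Q) = √133.2 ≈ 11.5412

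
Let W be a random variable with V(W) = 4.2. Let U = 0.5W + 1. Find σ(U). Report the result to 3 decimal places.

1.025

V(0.5W + 1) = (0.5)²·4.2 = 1.05
σ(U) = √1.05 ≈ 1.025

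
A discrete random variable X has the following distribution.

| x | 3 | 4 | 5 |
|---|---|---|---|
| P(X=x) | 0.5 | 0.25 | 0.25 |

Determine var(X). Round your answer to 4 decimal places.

0.6875

E[X] = (3)(0.5) + (4)(0.25) + (5)(0.25) = 3.75
E[X²] = (3)²(0.5) + (4)²(0.25) + (5)²(0.25) = 14.75
var(X) = E[X²] − (E[X])² = 14.75 − (3.75)² = 0.6875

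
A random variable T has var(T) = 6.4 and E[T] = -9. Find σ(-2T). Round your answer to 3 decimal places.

5.060

var(-2T) = (-2)²·6.4 = 25.6
σ(-2T) = √25.6 ≈ 5.060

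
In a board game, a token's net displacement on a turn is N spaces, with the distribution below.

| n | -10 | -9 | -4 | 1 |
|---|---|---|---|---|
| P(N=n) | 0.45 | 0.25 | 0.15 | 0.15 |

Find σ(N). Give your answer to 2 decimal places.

E[N] = (-10)(0.45) + (-9)(0.25) + (-4)(0.15) + (1)(0.15) = -7.2
E[N²] = (-10)²(0.45) + (-9)²(0.25) + (-4)²(0.15) + (1)²(0.15) = 67.8
Var(N) = E[N²] − (E[N])² = 67.8 − (-7.2)² = 15.96
σ(N) = √15.96 ≈ 3.99

3.99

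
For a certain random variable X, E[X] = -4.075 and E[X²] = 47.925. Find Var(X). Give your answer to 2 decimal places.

Var(X) = 47.925 − (-4.075)² = 31.319375

31.32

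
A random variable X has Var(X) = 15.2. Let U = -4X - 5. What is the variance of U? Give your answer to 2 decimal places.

243.20

Var(-4X - 5) = (-4)²·Var(X) = 16·15.2 = 243.2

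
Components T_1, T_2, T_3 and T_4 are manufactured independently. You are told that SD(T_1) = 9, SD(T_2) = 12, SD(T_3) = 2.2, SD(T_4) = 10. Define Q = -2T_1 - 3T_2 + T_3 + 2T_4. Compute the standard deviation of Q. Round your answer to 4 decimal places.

44.9982

var(T_1) = 81, var(T_2) = 144, var(T_3) = 4.84, var(T_4) = 100
By independence, var(Q) = (-2)²var(T_1) + (-3)²var(T_2) + (1)²var(T_3) + (2)²var(T_4)
= (-2)²·81 + (-3)²·144 + (1)²·4.84 + (2)²·100 = 2024.84
SD(Q) = √2024.84 ≈ 44.9982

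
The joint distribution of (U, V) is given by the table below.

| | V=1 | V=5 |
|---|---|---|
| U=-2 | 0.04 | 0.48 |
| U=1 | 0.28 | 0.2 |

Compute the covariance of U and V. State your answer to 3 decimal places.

-1.517

E[U] = -0.56,  E[V] = 3.72
E[UV] = -3.6
Cov(U,V) = E[UV] − E[U]E[V] = -3.6 − (-0.56)(3.72) = -1.5168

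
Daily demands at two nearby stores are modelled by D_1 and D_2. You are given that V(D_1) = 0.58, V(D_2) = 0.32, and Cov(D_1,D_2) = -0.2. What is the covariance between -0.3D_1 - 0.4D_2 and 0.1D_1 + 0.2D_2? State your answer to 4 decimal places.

Cov(-0.3D_1 - 0.4D_2, 0.1D_1 + 0.2D_2) = (-0.3)(0.1)V(D_1) + (-0.4)(0.2)V(D_2) + [(-0.3)(0.2) + (-0.4)(0.1)]Cov(D_1,D_2)
= -0.03·0.58 + -0.08·0.32 + -0.1·-0.2 = -0.023

-0.0230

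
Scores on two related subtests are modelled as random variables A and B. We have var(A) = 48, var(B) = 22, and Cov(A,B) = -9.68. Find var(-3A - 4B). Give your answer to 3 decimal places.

var(-3A - 4B) = (-3)²·var(A) + (-4)²·var(B) + 2·(-3)·(-4)·Cov(A,B)
= 9·48 + 16·22 + 24·-9.68 = 551.68

551.680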